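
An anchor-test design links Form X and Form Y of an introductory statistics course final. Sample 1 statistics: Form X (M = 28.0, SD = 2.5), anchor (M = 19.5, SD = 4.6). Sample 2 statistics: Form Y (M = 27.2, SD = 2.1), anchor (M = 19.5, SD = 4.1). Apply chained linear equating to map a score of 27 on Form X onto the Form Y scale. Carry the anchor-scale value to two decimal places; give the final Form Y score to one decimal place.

26.3

Form X → anchor (Sample 1): v = (4.6/2.5)(27 − 28.0) + 19.5 = 17.66
anchor → Form Y (Sample 2): y = (2.1/4.1)(17.66 − 19.5) + 27.2 = 26.3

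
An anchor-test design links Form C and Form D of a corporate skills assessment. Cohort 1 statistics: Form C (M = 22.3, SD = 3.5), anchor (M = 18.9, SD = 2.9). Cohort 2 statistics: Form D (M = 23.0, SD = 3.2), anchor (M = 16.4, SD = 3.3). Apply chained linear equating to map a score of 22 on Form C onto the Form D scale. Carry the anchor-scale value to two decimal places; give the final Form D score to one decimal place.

Form C → anchor (Cohort 1): v = (2.9/3.5)(22 − 22.3) + 18.9 = 18.65
anchor → Form D (Cohort 2): y = (3.2/3.3)(18.65 − 16.4) + 23.0 = 25.2

25.2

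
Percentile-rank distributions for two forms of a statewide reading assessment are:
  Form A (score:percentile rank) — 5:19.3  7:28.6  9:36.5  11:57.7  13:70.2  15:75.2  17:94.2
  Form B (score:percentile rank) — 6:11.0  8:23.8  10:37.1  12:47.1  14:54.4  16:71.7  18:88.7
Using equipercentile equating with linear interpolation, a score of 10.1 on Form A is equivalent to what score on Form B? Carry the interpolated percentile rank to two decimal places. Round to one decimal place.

PR of 10.1 on Form A: 36.5 + (10.1 − 9)/(11 − 9) × (57.7 − 36.5) = 48.16
On Form B, PR 48.16 falls between score 12 (PR 47.1) and 14 (PR 54.4).
Interpolate: 12 + (48.16 − 47.1)/(54.4 − 47.1) × (14 − 12) = 12.3

12.3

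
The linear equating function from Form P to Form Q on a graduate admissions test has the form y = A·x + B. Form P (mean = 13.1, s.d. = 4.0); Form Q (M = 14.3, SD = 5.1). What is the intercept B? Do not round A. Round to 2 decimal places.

-2.40

A = SD_Y / SD_X = 5.1 / 4.0 = 1.275000
B = M_Y − A·M_X = 14.3 − 1.275000 × 13.1 = -2.40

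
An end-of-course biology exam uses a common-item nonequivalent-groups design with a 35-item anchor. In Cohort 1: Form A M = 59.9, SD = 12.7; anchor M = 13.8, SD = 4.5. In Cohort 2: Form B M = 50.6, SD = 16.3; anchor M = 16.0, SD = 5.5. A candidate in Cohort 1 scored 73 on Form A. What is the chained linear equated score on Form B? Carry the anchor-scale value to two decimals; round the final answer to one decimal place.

Form A → anchor (Cohort 1): v = (4.5/12.7)(73 − 59.9) + 13.8 = 18.44
anchor → Form B (Cohort 2): y = (16.3/5.5)(18.44 − 16.0) + 50.6 = 57.8

57.8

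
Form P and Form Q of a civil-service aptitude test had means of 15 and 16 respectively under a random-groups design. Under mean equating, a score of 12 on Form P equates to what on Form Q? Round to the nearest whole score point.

13

Mean equating: y = x + (M_Y − M_X) = 12 + (16 − 15) = 13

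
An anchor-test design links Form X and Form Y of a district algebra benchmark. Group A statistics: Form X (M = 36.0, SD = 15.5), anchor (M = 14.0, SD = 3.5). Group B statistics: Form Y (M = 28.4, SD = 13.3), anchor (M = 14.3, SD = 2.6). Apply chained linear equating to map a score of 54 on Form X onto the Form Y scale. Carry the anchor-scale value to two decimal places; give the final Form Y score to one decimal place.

Form X → anchor (Group A): v = (3.5/15.5)(54 − 36.0) + 14.0 = 18.06
anchor → Form Y (Group B): y = (13.3/2.6)(18.06 − 14.3) + 28.4 = 47.6

47.6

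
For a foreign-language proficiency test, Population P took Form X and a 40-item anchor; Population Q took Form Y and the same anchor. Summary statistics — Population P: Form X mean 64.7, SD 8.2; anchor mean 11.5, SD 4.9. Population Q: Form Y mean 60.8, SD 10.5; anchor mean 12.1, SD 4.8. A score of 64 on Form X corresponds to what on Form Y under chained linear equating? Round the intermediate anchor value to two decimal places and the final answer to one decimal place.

58.6

Form X → anchor (Population P): v = (4.9/8.2)(64 − 64.7) + 11.5 = 11.08
anchor → Form Y (Population Q): y = (10.5/4.8)(11.08 − 12.1) + 60.8 = 58.6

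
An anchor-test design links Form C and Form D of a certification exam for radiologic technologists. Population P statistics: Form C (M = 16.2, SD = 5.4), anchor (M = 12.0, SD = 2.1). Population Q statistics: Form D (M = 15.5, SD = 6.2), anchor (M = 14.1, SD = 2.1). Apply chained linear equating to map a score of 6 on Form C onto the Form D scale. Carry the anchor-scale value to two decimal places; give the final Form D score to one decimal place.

-2.4

Form C → anchor (Population P): v = (2.1/5.4)(6 − 16.2) + 12.0 = 8.03
anchor → Form D (Population Q): y = (6.2/2.1)(8.03 − 14.1) + 15.5 = -2.4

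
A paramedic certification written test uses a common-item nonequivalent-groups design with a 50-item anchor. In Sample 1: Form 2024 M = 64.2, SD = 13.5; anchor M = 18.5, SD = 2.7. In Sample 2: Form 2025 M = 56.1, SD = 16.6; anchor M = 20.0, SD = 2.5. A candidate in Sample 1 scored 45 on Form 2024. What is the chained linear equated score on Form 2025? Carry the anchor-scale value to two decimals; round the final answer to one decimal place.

20.6

Form 2024 → anchor (Sample 1): v = (2.7/13.5)(45 − 64.2) + 18.5 = 14.66
anchor → Form 2025 (Sample 2): y = (16.6/2.5)(14.66 − 20.0) + 56.1 = 20.6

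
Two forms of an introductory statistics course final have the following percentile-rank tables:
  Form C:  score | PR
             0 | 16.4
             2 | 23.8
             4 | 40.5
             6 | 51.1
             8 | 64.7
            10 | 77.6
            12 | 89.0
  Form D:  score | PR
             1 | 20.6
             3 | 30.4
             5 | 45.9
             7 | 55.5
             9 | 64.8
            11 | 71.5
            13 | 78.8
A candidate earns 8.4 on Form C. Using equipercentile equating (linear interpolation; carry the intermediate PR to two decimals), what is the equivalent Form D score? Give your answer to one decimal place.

PR of 8.4 on Form C: 64.7 + (8.4 − 8)/(10 − 8) × (77.6 − 64.7) = 67.28
On Form D, PR 67.28 falls between score 9 (PR 64.8) and 11 (PR 71.5).
Interpolate: 9 + (67.28 − 64.8)/(71.5 − 64.8) × (11 − 9) = 9.7

9.7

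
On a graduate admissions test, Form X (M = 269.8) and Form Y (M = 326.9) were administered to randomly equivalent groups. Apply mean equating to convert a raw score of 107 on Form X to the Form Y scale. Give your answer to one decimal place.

Mean equating: y = x + (M_Y − M_X) = 107 + (326.9 − 269.8) = 164.1

164.1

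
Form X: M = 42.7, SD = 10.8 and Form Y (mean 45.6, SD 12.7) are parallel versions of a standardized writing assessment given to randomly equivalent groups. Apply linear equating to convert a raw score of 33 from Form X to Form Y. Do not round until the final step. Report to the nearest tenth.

34.2

Linear equating: y = (SD_Y/SD_X)(x − M_X) + M_Y
y = (12.7/10.8)(33 − 42.7) + 45.6
y = 1.175926 × -9.7 + 45.6 = -11.4065 + 45.6 = 34.2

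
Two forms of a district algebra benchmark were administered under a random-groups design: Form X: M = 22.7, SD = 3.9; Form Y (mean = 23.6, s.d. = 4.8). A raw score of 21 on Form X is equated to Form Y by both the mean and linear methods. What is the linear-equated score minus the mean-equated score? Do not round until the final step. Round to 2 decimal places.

Mean-equated: 21 + (23.6 − 22.7) = 21.90
Linear-equated: (4.8/3.9)(21 − 22.7) + 23.6 = 21.508
Difference = 21.508 − 21.90 = -0.39

-0.39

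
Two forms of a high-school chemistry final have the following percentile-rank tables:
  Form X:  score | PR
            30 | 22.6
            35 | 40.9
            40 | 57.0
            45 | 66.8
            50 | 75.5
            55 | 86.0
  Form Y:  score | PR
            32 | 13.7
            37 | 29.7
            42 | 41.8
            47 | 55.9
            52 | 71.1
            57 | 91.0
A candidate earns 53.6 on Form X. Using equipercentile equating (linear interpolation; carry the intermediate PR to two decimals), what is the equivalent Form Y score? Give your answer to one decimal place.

PR of 53.6 on Form X: 75.5 + (53.6 − 50)/(55 − 50) × (86.0 − 75.5) = 83.06
On Form Y, PR 83.06 falls between score 52 (PR 71.1) and 57 (PR 91.0).
Interpolate: 52 + (83.06 − 71.1)/(91.0 − 71.1) × (57 − 52) = 55.0

55.0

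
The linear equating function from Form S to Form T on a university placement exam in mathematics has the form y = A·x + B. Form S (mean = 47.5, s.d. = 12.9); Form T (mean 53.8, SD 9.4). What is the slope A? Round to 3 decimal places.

0.729

A = SD_Y / SD_X = 9.4 / 12.9 = 0.729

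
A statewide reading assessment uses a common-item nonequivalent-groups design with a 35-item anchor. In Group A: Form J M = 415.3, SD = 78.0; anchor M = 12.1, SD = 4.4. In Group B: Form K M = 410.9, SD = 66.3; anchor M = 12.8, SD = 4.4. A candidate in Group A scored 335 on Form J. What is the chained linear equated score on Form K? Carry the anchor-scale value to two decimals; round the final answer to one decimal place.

Form J → anchor (Group A): v = (4.4/78.0)(335 − 415.3) + 12.1 = 7.57
anchor → Form K (Group B): y = (66.3/4.4)(7.57 − 12.8) + 410.9 = 332.1

332.1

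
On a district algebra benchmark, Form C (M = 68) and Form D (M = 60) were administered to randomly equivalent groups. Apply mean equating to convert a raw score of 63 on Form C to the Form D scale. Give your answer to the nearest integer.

Mean equating: y = x + (M_Y − M_X) = 63 + (60 − 68) = 55

55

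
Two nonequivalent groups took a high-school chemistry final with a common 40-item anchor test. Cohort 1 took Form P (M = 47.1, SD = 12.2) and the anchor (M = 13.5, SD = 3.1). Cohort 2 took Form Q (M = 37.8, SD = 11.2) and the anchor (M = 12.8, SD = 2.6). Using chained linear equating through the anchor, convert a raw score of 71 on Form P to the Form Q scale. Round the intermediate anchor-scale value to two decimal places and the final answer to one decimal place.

Form P → anchor (Cohort 1): v = (3.1/12.2)(71 − 47.1) + 13.5 = 19.57
anchor → Form Q (Cohort 2): y = (11.2/2.6)(19.57 − 12.8) + 37.8 = 67.0

67.0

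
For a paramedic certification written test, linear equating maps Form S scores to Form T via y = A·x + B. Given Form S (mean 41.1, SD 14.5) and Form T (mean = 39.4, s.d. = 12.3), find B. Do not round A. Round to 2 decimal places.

4.54

A = SD_Y / SD_X = 12.3 / 14.5 = 0.848276
B = M_Y − A·M_X = 39.4 − 0.848276 × 41.1 = 4.54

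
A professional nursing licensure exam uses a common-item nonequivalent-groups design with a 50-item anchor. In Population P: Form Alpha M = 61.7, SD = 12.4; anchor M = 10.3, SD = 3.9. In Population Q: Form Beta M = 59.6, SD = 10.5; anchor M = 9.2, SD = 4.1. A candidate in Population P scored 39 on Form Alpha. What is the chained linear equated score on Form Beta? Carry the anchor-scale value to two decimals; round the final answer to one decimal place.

44.1

Form Alpha → anchor (Population P): v = (3.9/12.4)(39 − 61.7) + 10.3 = 3.16
anchor → Form Beta (Population Q): y = (10.5/4.1)(3.16 − 9.2) + 59.6 = 44.1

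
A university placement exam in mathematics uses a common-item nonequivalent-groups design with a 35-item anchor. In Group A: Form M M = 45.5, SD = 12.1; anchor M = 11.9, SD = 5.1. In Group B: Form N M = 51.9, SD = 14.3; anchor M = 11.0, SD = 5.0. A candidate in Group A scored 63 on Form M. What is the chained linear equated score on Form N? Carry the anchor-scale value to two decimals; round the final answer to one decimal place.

Form M → anchor (Group A): v = (5.1/12.1)(63 − 45.5) + 11.9 = 19.28
anchor → Form N (Group B): y = (14.3/5.0)(19.28 − 11.0) + 51.9 = 75.6

75.6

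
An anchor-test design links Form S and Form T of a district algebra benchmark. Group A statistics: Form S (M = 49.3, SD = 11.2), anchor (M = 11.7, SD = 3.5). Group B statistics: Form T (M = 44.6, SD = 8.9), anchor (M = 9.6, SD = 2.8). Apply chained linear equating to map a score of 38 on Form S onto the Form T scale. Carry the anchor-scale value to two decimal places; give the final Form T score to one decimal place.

Form S → anchor (Group A): v = (3.5/11.2)(38 − 49.3) + 11.7 = 8.17
anchor → Form T (Group B): y = (8.9/2.8)(8.17 − 9.6) + 44.6 = 40.1

40.1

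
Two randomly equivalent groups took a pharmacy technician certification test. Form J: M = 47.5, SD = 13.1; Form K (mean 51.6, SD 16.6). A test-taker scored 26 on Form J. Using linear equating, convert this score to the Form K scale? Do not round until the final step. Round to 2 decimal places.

24.36

Linear equating: y = (SD_Y/SD_X)(x − M_X) + M_Y
y = (16.6/13.1)(26 − 47.5) + 51.6
y = 1.267176 × -21.5 + 51.6 = -27.2443 + 51.6 = 24.36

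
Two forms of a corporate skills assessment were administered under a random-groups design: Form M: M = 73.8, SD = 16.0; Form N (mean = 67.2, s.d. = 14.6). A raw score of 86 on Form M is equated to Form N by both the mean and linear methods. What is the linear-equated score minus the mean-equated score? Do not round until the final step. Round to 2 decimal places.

Mean-equated: 86 + (67.2 − 73.8) = 79.40
Linear-equated: (14.6/16.0)(86 − 73.8) + 67.2 = 78.333
Difference = 78.333 − 79.40 = -1.07

-1.07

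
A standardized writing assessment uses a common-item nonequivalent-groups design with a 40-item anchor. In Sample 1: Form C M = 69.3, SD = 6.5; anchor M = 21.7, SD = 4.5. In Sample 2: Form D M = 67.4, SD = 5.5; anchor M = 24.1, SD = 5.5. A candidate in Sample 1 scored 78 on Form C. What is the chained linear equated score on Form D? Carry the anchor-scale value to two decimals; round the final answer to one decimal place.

Form C → anchor (Sample 1): v = (4.5/6.5)(78 − 69.3) + 21.7 = 27.72
anchor → Form D (Sample 2): y = (5.5/5.5)(27.72 − 24.1) + 67.4 = 71.0

71.0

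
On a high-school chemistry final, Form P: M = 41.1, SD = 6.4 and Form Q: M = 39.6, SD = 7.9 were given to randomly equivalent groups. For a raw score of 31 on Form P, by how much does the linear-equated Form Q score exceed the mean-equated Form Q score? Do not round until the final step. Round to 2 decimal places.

Mean-equated: 31 + (39.6 − 41.1) = 29.50
Linear-equated: (7.9/6.4)(31 − 41.1) + 39.6 = 27.133
Difference = 27.133 − 29.50 = -2.37

-2.37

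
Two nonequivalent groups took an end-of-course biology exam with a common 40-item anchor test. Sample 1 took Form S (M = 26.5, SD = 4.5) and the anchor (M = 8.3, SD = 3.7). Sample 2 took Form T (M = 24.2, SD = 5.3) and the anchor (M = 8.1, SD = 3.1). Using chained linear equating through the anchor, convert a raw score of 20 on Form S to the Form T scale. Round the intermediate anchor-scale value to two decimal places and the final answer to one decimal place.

15.4

Form S → anchor (Sample 1): v = (3.7/4.5)(20 − 26.5) + 8.3 = 2.96
anchor → Form T (Sample 2): y = (5.3/3.1)(2.96 − 8.1) + 24.2 = 15.4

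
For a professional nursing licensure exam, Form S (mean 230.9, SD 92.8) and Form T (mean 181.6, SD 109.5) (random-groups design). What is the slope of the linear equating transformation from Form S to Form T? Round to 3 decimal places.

1.180

A = SD_Y / SD_X = 109.5 / 92.8 = 1.180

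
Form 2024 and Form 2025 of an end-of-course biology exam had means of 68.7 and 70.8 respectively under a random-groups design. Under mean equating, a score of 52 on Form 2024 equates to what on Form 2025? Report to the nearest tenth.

54.1

Mean equating: y = x + (M_Y − M_X) = 52 + (70.8 − 68.7) = 54.1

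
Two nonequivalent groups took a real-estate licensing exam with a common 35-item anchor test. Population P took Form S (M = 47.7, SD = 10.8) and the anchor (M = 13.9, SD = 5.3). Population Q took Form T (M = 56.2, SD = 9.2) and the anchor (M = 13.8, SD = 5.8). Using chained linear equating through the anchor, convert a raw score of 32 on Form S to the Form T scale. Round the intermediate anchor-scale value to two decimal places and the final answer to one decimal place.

Form S → anchor (Population P): v = (5.3/10.8)(32 − 47.7) + 13.9 = 6.20
anchor → Form T (Population Q): y = (9.2/5.8)(6.20 − 13.8) + 56.2 = 44.1

44.1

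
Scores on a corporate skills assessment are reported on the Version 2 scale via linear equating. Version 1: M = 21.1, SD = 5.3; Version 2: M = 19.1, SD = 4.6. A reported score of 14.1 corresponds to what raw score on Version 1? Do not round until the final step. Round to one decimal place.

Invert y = (SD_Y/SD_X)(x − M_X) + M_Y:
x = (SD_X/SD_Y)(y − M_Y) + M_X = (5.3/4.6)(14.1 − 19.1) + 21.1
x = 1.152174 × -5.000 + 21.1 = 15.3

15.3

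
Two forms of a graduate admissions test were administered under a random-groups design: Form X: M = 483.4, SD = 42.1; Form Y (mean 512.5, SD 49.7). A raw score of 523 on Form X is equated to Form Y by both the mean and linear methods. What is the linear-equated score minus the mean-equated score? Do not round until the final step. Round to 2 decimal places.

7.15

Mean-equated: 523 + (512.5 − 483.4) = 552.10
Linear-equated: (49.7/42.1)(523 − 483.4) + 512.5 = 559.249
Difference = 559.249 − 552.10 = 7.15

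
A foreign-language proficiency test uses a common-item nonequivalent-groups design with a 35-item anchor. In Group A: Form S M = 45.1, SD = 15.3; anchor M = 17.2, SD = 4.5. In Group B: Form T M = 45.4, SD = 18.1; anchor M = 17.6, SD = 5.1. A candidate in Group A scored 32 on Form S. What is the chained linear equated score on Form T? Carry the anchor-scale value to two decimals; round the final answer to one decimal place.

Form S → anchor (Group A): v = (4.5/15.3)(32 − 45.1) + 17.2 = 13.35
anchor → Form T (Group B): y = (18.1/5.1)(13.35 − 17.6) + 45.4 = 30.3

30.3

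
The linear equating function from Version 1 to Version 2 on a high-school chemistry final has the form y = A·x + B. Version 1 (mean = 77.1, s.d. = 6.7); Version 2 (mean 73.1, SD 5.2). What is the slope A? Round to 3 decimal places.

0.776

A = SD_Y / SD_X = 5.2 / 6.7 = 0.776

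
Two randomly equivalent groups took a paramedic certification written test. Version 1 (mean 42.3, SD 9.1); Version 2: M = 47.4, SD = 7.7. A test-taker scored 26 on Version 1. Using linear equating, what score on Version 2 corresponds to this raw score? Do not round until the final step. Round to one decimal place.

Linear equating: y = (SD_Y/SD_X)(x − M_X) + M_Y
y = (7.7/9.1)(26 − 42.3) + 47.4
y = 0.846154 × -16.3 + 47.4 = -13.7923 + 47.4 = 33.6

33.6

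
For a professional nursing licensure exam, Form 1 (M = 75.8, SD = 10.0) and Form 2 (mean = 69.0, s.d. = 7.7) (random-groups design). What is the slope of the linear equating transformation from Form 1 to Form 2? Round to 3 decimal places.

0.770

A = SD_Y / SD_X = 7.7 / 10.0 = 0.770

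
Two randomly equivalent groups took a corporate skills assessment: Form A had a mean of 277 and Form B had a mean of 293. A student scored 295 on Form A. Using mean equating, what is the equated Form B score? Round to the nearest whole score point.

Mean equating: y = x + (M_Y − M_X) = 295 + (293 − 277) = 311

311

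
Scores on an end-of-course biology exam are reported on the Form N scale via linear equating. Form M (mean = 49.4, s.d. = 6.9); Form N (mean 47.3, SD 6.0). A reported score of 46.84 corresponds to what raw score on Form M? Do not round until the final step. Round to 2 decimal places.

Invert y = (SD_Y/SD_X)(x − M_X) + M_Y:
x = (SD_X/SD_Y)(y − M_Y) + M_X = (6.9/6.0)(46.84 − 47.3) + 49.4
x = 1.150000 × -0.460 + 49.4 = 48.87

48.87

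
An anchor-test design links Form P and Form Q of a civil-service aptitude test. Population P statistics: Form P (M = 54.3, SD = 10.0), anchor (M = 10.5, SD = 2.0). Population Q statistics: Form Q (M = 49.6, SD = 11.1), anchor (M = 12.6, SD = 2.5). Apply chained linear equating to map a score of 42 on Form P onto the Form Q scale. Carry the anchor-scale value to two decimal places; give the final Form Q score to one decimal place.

29.4

Form P → anchor (Population P): v = (2.0/10.0)(42 − 54.3) + 10.5 = 8.04
anchor → Form Q (Population Q): y = (11.1/2.5)(8.04 − 12.6) + 49.6 = 29.4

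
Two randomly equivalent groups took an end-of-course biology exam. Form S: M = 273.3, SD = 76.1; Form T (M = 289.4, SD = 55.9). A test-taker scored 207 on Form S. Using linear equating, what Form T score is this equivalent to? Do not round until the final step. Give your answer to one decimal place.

Linear equating: y = (SD_Y/SD_X)(x − M_X) + M_Y
y = (55.9/76.1)(207 − 273.3) + 289.4
y = 0.734560 × -66.3 + 289.4 = -48.7013 + 289.4 = 240.7

240.7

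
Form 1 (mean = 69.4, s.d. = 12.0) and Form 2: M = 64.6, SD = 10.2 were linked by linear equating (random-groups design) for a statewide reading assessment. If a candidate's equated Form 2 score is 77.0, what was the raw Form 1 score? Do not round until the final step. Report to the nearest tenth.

Invert y = (SD_Y/SD_X)(x − M_X) + M_Y:
x = (SD_X/SD_Y)(y − M_Y) + M_X = (12.0/10.2)(77.0 − 64.6) + 69.4
x = 1.176471 × 12.400 + 69.4 = 84.0

84.0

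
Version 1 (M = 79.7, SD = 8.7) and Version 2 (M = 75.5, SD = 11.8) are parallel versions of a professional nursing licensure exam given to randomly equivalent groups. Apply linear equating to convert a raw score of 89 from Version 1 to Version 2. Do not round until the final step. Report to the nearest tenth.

88.1

Linear equating: y = (SD_Y/SD_X)(x − M_X) + M_Y
y = (11.8/8.7)(89 − 79.7) + 75.5
y = 1.356322 × 9.3 + 75.5 = 12.6138 + 75.5 = 88.1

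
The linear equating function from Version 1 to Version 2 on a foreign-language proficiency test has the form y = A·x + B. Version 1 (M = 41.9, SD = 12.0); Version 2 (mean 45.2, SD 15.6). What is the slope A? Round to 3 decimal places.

1.300

A = SD_Y / SD_X = 15.6 / 12.0 = 1.300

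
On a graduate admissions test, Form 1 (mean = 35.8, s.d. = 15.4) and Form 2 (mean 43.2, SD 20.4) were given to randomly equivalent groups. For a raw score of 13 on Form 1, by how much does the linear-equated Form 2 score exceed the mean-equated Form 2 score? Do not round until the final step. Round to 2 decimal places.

-7.40

Mean-equated: 13 + (43.2 − 35.8) = 20.40
Linear-equated: (20.4/15.4)(13 − 35.8) + 43.2 = 12.997
Difference = 12.997 − 20.40 = -7.40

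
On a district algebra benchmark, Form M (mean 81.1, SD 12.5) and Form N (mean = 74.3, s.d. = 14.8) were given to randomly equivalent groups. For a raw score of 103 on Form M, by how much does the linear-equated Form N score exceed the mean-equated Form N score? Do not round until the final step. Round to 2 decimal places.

4.03

Mean-equated: 103 + (74.3 − 81.1) = 96.20
Linear-equated: (14.8/12.5)(103 − 81.1) + 74.3 = 100.230
Difference = 100.230 − 96.20 = 4.03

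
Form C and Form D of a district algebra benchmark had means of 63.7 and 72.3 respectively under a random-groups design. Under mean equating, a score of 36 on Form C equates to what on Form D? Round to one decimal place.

Mean equating: y = x + (M_Y − M_X) = 36 + (72.3 − 63.7) = 44.6

44.6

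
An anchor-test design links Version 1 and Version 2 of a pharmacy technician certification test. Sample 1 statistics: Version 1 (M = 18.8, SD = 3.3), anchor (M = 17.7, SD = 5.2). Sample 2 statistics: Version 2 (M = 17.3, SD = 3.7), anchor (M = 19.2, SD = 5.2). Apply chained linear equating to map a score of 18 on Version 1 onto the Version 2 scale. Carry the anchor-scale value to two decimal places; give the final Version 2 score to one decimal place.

Version 1 → anchor (Sample 1): v = (5.2/3.3)(18 − 18.8) + 17.7 = 16.44
anchor → Version 2 (Sample 2): y = (3.7/5.2)(16.44 − 19.2) + 17.3 = 15.3

15.3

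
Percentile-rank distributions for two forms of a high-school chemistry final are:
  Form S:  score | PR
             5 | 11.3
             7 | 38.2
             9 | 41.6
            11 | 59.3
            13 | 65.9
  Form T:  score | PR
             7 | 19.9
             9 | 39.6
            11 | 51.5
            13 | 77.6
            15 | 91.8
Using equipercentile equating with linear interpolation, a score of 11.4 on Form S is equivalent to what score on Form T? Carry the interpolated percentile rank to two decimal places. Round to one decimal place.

PR of 11.4 on Form S: 59.3 + (11.4 − 11)/(13 − 11) × (65.9 − 59.3) = 60.62
On Form T, PR 60.62 falls between score 11 (PR 51.5) and 13 (PR 77.6).
Interpolate: 11 + (60.62 − 51.5)/(77.6 − 51.5) × (13 − 11) = 11.7

11.7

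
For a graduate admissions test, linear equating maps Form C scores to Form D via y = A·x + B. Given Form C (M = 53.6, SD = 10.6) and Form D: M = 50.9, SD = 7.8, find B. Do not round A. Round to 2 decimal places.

A = SD_Y / SD_X = 7.8 / 10.6 = 0.735849
B = M_Y − A·M_X = 50.9 − 0.735849 × 53.6 = 11.46

11.46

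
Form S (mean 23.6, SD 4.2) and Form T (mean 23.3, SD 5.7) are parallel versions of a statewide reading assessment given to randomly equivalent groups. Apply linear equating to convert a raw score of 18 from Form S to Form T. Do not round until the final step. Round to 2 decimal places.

Linear equating: y = (SD_Y/SD_X)(x − M_X) + M_Y
y = (5.7/4.2)(18 − 23.6) + 23.3
y = 1.357143 × -5.6 + 23.3 = -7.6000 + 23.3 = 15.70

15.70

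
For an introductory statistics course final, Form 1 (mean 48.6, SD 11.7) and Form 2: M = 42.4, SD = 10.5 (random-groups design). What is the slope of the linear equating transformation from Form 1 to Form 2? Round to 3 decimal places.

A = SD_Y / SD_X = 10.5 / 11.7 = 0.897

0.897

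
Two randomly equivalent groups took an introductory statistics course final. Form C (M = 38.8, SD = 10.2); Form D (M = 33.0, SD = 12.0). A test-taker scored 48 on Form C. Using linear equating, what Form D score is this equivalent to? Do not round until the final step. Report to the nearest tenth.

43.8

Linear equating: y = (SD_Y/SD_X)(x − M_X) + M_Y
y = (12.0/10.2)(48 − 38.8) + 33.0
y = 1.176471 × 9.2 + 33.0 = 10.8235 + 33.0 = 43.8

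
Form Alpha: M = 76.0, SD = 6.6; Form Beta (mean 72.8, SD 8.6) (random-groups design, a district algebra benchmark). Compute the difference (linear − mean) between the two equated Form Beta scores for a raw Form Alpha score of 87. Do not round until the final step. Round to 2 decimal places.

Mean-equated: 87 + (72.8 − 76.0) = 83.80
Linear-equated: (8.6/6.6)(87 − 76.0) + 72.8 = 87.133
Difference = 87.133 − 83.80 = 3.33

3.33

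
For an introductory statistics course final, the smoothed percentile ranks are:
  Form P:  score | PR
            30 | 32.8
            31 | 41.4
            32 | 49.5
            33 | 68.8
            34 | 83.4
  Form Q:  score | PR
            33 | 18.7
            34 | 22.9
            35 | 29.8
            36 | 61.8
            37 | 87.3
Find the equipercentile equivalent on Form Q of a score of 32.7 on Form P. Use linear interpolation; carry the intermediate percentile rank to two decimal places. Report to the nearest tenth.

36.0

PR of 32.7 on Form P: 49.5 + (32.7 − 32)/(33 − 32) × (68.8 − 49.5) = 63.01
On Form Q, PR 63.01 falls between score 36 (PR 61.8) and 37 (PR 87.3).
Interpolate: 36 + (63.01 − 61.8)/(87.3 − 61.8) × (37 − 36) = 36.0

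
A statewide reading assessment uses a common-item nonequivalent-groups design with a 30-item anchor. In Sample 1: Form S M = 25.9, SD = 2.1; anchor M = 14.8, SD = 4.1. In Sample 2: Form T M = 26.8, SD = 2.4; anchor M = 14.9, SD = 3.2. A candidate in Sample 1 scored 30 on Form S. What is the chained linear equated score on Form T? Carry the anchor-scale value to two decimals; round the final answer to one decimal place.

32.7

Form S → anchor (Sample 1): v = (4.1/2.1)(30 − 25.9) + 14.8 = 22.80
anchor → Form T (Sample 2): y = (2.4/3.2)(22.80 − 14.9) + 26.8 = 32.7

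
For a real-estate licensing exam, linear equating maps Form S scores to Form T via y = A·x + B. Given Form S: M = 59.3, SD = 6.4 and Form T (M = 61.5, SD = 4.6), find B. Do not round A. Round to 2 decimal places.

A = SD_Y / SD_X = 4.6 / 6.4 = 0.718750
B = M_Y − A·M_X = 61.5 − 0.718750 × 59.3 = 18.88

18.88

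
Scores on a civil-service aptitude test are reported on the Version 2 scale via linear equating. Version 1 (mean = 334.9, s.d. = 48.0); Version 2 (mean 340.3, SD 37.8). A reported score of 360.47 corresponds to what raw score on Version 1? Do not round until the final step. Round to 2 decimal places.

360.51

Invert y = (SD_Y/SD_X)(x − M_X) + M_Y:
x = (SD_X/SD_Y)(y − M_Y) + M_X = (48.0/37.8)(360.47 − 340.3) + 334.9
x = 1.269841 × 20.170 + 334.9 = 360.51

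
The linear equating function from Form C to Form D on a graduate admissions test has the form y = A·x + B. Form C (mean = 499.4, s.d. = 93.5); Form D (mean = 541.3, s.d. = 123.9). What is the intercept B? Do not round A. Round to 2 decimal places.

-120.47

A = SD_Y / SD_X = 123.9 / 93.5 = 1.325134
B = M_Y − A·M_X = 541.3 − 1.325134 × 499.4 = -120.47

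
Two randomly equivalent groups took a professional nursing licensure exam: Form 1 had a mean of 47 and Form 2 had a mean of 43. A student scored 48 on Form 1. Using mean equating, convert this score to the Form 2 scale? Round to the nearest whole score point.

44

Mean equating: y = x + (M_Y − M_X) = 48 + (43 − 47) = 44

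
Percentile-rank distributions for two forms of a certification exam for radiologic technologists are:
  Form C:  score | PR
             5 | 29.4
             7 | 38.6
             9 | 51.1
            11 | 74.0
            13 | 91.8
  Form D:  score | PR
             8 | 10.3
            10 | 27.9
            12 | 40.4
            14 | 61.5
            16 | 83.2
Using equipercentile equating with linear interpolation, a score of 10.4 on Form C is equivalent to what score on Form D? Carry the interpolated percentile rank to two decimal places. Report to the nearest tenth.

PR of 10.4 on Form C: 51.1 + (10.4 − 9)/(11 − 9) × (74.0 − 51.1) = 67.13
On Form D, PR 67.13 falls between score 14 (PR 61.5) and 16 (PR 83.2).
Interpolate: 14 + (67.13 − 61.5)/(83.2 − 61.5) × (16 − 14) = 14.5

14.5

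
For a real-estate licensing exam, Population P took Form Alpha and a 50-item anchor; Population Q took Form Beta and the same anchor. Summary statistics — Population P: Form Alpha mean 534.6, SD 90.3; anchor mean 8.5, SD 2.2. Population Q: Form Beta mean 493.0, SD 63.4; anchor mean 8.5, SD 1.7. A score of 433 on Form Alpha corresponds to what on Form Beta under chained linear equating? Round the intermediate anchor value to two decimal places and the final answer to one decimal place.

Form Alpha → anchor (Population P): v = (2.2/90.3)(433 − 534.6) + 8.5 = 6.02
anchor → Form Beta (Population Q): y = (63.4/1.7)(6.02 − 8.5) + 493.0 = 400.5

400.5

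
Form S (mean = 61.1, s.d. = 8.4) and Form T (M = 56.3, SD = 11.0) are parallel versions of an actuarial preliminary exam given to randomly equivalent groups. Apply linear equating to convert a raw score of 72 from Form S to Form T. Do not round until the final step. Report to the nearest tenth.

70.6

Linear equating: y = (SD_Y/SD_X)(x − M_X) + M_Y
y = (11.0/8.4)(72 − 61.1) + 56.3
y = 1.309524 × 10.9 + 56.3 = 14.2738 + 56.3 = 70.6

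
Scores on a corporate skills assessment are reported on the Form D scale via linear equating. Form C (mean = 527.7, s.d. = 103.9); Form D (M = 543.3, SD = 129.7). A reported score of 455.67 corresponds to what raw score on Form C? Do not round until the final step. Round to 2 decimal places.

457.50

Invert y = (SD_Y/SD_X)(x − M_X) + M_Y:
x = (SD_X/SD_Y)(y − M_Y) + M_X = (103.9/129.7)(455.67 − 543.3) + 527.7
x = 0.801079 × -87.630 + 527.7 = 457.50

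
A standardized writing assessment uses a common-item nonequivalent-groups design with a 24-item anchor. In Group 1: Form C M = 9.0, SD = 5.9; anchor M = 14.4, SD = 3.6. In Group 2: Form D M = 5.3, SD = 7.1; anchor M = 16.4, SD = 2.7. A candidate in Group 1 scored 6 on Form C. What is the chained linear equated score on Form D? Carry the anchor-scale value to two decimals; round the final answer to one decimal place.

-4.8

Form C → anchor (Group 1): v = (3.6/5.9)(6 − 9.0) + 14.4 = 12.57
anchor → Form D (Group 2): y = (7.1/2.7)(12.57 − 16.4) + 5.3 = -4.8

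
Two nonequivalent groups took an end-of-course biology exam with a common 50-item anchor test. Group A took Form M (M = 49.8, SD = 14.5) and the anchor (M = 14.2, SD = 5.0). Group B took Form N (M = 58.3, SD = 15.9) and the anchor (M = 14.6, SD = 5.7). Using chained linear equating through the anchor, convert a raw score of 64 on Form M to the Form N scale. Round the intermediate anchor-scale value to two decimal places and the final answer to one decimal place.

Form M → anchor (Group A): v = (5.0/14.5)(64 − 49.8) + 14.2 = 19.10
anchor → Form N (Group B): y = (15.9/5.7)(19.10 − 14.6) + 58.3 = 70.9

70.9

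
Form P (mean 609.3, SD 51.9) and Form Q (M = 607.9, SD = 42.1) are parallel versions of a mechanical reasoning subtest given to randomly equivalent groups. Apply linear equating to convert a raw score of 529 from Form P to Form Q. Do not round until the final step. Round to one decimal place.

542.8

Linear equating: y = (SD_Y/SD_X)(x − M_X) + M_Y
y = (42.1/51.9)(529 − 609.3) + 607.9
y = 0.811175 × -80.3 + 607.9 = -65.1374 + 607.9 = 542.8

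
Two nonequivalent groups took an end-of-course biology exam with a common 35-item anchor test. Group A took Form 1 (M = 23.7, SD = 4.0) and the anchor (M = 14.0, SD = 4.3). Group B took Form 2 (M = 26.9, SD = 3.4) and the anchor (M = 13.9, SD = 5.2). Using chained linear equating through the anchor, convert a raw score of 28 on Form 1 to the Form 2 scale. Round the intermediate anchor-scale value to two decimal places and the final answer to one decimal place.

Form 1 → anchor (Group A): v = (4.3/4.0)(28 − 23.7) + 14.0 = 18.62
anchor → Form 2 (Group B): y = (3.4/5.2)(18.62 − 13.9) + 26.9 = 30.0

30.0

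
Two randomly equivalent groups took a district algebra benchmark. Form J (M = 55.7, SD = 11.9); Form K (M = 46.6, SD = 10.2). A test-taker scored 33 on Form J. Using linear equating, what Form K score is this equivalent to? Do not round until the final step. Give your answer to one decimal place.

Linear equating: y = (SD_Y/SD_X)(x − M_X) + M_Y
y = (10.2/11.9)(33 − 55.7) + 46.6
y = 0.857143 × -22.7 + 46.6 = -19.4571 + 46.6 = 27.1

27.1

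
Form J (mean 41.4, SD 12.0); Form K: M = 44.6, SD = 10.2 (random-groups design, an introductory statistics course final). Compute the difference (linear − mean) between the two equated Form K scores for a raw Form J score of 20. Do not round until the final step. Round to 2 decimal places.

Mean-equated: 20 + (44.6 − 41.4) = 23.20
Linear-equated: (10.2/12.0)(20 − 41.4) + 44.6 = 26.410
Difference = 26.410 − 23.20 = 3.21

3.21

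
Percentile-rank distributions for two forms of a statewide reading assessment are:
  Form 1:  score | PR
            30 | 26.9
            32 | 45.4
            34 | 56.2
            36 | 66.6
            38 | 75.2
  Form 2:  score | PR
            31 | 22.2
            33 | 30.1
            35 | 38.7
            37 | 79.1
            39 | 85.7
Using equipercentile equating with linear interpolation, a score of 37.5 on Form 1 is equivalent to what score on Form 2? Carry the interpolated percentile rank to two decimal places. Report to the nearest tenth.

PR of 37.5 on Form 1: 66.6 + (37.5 − 36)/(38 − 36) × (75.2 − 66.6) = 73.05
On Form 2, PR 73.05 falls between score 35 (PR 38.7) and 37 (PR 79.1).
Interpolate: 35 + (73.05 − 38.7)/(79.1 − 38.7) × (37 − 35) = 36.7

36.7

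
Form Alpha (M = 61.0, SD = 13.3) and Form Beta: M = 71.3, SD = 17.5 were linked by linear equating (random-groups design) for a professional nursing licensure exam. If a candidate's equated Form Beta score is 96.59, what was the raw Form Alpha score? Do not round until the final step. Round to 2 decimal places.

Invert y = (SD_Y/SD_X)(x − M_X) + M_Y:
x = (SD_X/SD_Y)(y − M_Y) + M_X = (13.3/17.5)(96.59 − 71.3) + 61.0
x = 0.760000 × 25.290 + 61.0 = 80.22

80.22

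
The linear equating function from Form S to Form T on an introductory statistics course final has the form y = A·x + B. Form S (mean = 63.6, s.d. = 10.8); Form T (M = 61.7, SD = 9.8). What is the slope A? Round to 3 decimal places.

0.907

A = SD_Y / SD_X = 9.8 / 10.8 = 0.907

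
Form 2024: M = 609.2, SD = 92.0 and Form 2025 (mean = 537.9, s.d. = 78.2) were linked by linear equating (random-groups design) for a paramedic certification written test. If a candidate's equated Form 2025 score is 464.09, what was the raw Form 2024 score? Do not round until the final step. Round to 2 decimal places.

522.36

Invert y = (SD_Y/SD_X)(x − M_X) + M_Y:
x = (SD_X/SD_Y)(y − M_Y) + M_X = (92.0/78.2)(464.09 − 537.9) + 609.2
x = 1.176471 × -73.810 + 609.2 = 522.36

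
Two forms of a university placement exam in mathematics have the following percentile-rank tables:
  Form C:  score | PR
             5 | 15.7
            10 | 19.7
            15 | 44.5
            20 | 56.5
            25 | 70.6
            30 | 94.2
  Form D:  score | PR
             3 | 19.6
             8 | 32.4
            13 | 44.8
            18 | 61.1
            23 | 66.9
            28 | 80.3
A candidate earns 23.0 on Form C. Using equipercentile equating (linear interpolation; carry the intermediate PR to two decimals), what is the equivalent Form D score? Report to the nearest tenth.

PR of 23.0 on Form C: 56.5 + (23.0 − 20)/(25 − 20) × (70.6 − 56.5) = 64.96
On Form D, PR 64.96 falls between score 18 (PR 61.1) and 23 (PR 66.9).
Interpolate: 18 + (64.96 − 61.1)/(66.9 − 61.1) × (23 − 18) = 21.3

21.3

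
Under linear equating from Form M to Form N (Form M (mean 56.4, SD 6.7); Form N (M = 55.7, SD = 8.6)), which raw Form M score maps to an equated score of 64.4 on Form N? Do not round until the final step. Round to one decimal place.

Invert y = (SD_Y/SD_X)(x − M_X) + M_Y:
x = (SD_X/SD_Y)(y − M_Y) + M_X = (6.7/8.6)(64.4 − 55.7) + 56.4
x = 0.779070 × 8.700 + 56.4 = 63.2

63.2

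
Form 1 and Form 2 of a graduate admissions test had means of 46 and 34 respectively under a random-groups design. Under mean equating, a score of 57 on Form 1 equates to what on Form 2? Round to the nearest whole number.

Mean equating: y = x + (M_Y − M_X) = 57 + (34 − 46) = 45

45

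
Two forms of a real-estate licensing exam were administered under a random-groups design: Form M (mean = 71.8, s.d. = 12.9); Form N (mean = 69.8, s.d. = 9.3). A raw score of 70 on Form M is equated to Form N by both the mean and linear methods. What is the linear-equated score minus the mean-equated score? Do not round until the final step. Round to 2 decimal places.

0.50

Mean-equated: 70 + (69.8 − 71.8) = 68.00
Linear-equated: (9.3/12.9)(70 − 71.8) + 69.8 = 68.502
Difference = 68.502 − 68.00 = 0.50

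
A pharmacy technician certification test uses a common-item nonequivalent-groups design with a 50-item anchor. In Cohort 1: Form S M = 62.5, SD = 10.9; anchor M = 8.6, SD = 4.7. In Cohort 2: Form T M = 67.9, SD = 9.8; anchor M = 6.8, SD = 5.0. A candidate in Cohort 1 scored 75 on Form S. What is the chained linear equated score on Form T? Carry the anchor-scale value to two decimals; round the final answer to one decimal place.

82.0

Form S → anchor (Cohort 1): v = (4.7/10.9)(75 − 62.5) + 8.6 = 13.99
anchor → Form T (Cohort 2): y = (9.8/5.0)(13.99 − 6.8) + 67.9 = 82.0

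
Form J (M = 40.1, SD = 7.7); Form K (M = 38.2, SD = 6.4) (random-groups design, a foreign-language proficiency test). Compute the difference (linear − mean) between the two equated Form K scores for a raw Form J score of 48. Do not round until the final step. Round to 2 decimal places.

-1.33

Mean-equated: 48 + (38.2 − 40.1) = 46.10
Linear-equated: (6.4/7.7)(48 − 40.1) + 38.2 = 44.766
Difference = 44.766 − 46.10 = -1.33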